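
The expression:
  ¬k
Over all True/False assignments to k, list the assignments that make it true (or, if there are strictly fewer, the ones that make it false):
is true only for:
  k=False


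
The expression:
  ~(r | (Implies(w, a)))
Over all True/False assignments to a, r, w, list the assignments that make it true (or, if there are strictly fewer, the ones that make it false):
is true only for:
  a=False, r=False, w=True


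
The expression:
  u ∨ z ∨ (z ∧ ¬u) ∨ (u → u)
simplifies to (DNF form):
True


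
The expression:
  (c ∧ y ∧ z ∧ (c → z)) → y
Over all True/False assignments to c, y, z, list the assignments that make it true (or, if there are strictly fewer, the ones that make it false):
is always true.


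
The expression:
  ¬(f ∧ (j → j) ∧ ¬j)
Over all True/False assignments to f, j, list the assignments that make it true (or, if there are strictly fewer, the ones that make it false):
is false only for:
  f=True, j=False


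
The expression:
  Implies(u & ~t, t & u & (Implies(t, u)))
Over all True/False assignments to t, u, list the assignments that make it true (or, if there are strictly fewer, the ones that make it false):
is false only for:
  t=False, u=True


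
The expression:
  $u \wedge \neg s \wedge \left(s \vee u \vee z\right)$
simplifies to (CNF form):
$u \wedge \neg s$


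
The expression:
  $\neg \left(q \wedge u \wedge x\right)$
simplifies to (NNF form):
$\neg q \vee \neg u \vee \neg x$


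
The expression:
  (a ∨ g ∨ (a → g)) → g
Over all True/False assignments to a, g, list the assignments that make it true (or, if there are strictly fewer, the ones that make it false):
is true only for:
  a=False, g=True;
  a=True, g=True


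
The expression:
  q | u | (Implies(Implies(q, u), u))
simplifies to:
q | u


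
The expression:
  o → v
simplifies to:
v ∨ ¬o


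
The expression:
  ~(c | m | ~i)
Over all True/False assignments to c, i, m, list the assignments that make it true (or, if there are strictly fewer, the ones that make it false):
is true only for:
  c=False, i=True, m=False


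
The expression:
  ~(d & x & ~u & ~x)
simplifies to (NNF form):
True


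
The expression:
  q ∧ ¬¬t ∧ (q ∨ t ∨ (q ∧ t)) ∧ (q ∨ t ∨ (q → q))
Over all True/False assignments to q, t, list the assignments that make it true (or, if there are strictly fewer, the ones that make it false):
is true only for:
  q=True, t=True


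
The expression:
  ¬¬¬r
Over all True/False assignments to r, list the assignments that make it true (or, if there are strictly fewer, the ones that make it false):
is true only for:
  r=False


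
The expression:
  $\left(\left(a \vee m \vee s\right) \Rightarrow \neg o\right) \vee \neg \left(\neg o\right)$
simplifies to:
$\text{True}$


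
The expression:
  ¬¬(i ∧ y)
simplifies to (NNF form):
i ∧ y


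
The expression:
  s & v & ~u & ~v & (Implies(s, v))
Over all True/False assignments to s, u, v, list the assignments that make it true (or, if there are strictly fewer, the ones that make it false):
is never true.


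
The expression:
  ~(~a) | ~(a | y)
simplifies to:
a | ~y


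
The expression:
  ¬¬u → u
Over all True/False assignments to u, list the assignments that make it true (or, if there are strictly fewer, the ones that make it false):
is always true.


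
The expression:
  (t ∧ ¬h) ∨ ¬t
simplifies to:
¬h ∨ ¬t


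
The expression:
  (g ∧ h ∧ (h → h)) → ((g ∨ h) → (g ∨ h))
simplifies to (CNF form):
True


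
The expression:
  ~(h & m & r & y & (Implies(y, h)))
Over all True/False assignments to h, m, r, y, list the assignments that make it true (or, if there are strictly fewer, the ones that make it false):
is false only for:
  h=True, m=True, r=True, y=True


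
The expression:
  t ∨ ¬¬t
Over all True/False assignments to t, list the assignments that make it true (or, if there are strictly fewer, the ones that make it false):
is true only for:
  t=True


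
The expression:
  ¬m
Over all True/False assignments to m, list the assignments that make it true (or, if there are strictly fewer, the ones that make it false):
is true only for:
  m=False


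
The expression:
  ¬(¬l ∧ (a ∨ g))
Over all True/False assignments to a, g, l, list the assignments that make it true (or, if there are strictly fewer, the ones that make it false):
is false only for:
  a=False, g=True, l=False;
  a=True, g=False, l=False;
  a=True, g=True, l=False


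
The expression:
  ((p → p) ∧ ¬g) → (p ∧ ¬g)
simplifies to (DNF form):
g ∨ p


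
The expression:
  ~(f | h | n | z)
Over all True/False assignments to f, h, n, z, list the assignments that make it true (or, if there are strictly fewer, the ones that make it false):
is true only for:
  f=False, h=False, n=False, z=False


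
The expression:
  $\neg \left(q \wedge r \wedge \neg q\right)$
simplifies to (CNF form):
$\text{True}$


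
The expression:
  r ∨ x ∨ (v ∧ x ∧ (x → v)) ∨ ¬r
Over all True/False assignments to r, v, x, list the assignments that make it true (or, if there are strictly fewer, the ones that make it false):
is always true.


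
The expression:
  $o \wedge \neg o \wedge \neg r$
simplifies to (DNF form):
$\text{False}$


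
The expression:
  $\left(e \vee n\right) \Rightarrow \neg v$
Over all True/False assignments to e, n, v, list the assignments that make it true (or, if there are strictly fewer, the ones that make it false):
is false only for:
  e=False, n=True, v=True;
  e=True, n=False, v=True;
  e=True, n=True, v=True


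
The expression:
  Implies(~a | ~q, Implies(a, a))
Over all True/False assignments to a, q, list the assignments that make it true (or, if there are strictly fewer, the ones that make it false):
is always true.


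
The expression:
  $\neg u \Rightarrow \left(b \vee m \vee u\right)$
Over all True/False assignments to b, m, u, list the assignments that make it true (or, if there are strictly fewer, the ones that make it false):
is false only for:
  b=False, m=False, u=False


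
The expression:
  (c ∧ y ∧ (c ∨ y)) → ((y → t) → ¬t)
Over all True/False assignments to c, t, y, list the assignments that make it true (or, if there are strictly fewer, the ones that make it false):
is false only for:
  c=True, t=True, y=True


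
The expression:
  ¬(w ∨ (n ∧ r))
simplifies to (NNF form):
¬w ∧ (¬n ∨ ¬r)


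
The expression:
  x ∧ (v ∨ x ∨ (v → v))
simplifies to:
x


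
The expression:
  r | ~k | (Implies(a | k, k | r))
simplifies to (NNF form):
True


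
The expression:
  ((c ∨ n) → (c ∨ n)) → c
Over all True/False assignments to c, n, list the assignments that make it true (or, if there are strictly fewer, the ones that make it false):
is true only for:
  c=True, n=False;
  c=True, n=True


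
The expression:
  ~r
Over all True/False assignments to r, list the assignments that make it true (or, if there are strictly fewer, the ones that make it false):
is true only for:
  r=False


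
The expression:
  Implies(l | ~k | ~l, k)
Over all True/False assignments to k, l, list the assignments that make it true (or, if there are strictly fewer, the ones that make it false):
is true only for:
  k=True, l=False;
  k=True, l=True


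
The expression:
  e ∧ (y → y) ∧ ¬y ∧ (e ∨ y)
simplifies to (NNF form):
e ∧ ¬y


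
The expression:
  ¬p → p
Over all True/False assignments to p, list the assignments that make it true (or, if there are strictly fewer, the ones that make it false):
is true only for:
  p=True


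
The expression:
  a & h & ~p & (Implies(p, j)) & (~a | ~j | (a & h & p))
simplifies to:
a & h & ~j & ~p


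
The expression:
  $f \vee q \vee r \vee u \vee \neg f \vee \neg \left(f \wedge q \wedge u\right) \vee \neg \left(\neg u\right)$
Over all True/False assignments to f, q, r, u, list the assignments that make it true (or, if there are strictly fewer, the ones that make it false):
is always true.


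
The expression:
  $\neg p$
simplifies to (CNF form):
$\neg p$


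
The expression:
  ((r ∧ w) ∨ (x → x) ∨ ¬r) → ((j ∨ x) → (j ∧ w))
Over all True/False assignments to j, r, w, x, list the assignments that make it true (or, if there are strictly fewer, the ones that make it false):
is true only for:
  j=False, r=False, w=False, x=False;
  j=False, r=False, w=True, x=False;
  j=False, r=True, w=False, x=False;
  j=False, r=True, w=True, x=False;
  j=True, r=False, w=True, x=False;
  j=True, r=False, w=True, x=True;
  j=True, r=True, w=True, x=False;
  j=True, r=True, w=True, x=True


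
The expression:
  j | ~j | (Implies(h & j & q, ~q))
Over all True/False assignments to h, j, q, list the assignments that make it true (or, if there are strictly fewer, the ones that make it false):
is always true.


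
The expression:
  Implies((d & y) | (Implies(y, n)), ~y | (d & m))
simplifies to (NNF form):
~y | (d & m) | (~d & ~n)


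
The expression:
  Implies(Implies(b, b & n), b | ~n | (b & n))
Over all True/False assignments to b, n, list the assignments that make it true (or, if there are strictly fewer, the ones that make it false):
is false only for:
  b=False, n=True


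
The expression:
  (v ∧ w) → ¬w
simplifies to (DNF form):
¬v ∨ ¬w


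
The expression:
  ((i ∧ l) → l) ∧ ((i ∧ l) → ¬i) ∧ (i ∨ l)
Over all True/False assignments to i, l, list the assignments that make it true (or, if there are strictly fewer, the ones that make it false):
is true only for:
  i=False, l=True;
  i=True, l=False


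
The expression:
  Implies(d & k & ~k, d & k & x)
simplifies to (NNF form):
True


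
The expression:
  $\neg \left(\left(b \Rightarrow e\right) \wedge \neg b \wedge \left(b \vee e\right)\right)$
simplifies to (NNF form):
$b \vee \neg e$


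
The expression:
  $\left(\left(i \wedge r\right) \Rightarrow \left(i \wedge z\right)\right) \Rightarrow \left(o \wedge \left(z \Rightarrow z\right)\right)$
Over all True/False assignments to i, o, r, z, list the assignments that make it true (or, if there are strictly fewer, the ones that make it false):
is false only for:
  i=False, o=False, r=False, z=False;
  i=False, o=False, r=False, z=True;
  i=False, o=False, r=True, z=False;
  i=False, o=False, r=True, z=True;
  i=True, o=False, r=False, z=False;
  i=True, o=False, r=False, z=True;
  i=True, o=False, r=True, z=True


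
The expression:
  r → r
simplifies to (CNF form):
True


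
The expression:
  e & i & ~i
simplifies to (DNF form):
False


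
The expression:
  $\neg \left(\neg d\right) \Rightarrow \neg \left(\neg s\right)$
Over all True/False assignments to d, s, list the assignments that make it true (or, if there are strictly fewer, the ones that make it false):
is false only for:
  d=True, s=False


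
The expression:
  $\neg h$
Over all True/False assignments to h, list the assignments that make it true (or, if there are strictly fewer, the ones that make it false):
is true only for:
  h=False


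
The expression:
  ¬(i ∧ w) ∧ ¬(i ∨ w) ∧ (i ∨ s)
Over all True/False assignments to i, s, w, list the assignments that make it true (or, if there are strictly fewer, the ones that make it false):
is true only for:
  i=False, s=True, w=False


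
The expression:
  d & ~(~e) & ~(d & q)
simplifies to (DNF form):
d & e & ~q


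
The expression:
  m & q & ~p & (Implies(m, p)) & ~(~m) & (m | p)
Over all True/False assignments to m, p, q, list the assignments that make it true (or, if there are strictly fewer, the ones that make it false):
is never true.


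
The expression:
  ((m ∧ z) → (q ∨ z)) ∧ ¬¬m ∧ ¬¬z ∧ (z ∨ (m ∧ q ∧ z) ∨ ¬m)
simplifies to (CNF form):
m ∧ z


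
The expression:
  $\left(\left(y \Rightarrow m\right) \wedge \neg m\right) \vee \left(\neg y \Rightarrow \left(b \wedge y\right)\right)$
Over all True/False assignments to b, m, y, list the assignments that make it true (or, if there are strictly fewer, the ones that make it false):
is false only for:
  b=False, m=True, y=False;
  b=True, m=True, y=False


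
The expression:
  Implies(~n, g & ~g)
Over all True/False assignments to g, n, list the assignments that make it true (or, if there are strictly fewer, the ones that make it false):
is true only for:
  g=False, n=True;
  g=True, n=True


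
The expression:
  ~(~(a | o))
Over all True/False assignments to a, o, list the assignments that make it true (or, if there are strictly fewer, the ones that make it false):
is false only for:
  a=False, o=False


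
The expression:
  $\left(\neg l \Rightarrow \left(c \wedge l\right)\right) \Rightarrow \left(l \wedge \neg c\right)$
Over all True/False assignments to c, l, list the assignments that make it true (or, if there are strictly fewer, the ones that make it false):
is false only for:
  c=True, l=True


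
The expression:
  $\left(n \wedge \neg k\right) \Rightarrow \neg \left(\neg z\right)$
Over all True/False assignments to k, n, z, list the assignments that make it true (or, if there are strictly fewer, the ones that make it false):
is false only for:
  k=False, n=True, z=False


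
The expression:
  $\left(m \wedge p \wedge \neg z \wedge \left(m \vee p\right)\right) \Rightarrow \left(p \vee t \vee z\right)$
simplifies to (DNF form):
$\text{True}$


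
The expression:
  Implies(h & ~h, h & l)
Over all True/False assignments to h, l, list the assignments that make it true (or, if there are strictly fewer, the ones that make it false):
is always true.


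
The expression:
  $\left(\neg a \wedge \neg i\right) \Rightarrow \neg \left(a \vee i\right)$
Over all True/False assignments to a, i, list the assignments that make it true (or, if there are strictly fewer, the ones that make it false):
is always true.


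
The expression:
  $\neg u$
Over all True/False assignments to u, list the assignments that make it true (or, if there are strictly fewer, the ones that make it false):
is true only for:
  u=False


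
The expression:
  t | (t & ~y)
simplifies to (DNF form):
t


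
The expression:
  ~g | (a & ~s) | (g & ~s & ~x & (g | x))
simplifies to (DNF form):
~g | (a & ~s) | (~s & ~x)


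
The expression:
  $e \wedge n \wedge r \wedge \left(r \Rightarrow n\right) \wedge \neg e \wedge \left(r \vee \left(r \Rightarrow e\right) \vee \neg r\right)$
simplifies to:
$\text{False}$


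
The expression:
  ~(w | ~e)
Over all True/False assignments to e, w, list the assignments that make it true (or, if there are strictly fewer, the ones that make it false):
is true only for:
  e=True, w=False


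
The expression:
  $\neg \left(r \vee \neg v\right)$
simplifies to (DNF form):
$v \wedge \neg r$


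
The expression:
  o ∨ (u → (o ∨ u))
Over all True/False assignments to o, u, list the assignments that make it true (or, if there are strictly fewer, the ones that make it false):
is always true.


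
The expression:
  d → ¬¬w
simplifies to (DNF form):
w ∨ ¬d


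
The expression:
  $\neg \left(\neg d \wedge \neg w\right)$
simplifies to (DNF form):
$d \vee w$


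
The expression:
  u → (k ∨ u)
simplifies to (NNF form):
True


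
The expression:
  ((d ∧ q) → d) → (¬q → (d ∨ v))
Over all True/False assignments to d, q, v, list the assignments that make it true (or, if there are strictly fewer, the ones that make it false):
is false only for:
  d=False, q=False, v=False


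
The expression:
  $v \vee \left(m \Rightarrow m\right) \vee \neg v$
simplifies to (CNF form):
$\text{True}$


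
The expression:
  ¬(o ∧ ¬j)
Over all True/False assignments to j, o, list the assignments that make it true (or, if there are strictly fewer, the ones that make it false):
is false only for:
  j=False, o=True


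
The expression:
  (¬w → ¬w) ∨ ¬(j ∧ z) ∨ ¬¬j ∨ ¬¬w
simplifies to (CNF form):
True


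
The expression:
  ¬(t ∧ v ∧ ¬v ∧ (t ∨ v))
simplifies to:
True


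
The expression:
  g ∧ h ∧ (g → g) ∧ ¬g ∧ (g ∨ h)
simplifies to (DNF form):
False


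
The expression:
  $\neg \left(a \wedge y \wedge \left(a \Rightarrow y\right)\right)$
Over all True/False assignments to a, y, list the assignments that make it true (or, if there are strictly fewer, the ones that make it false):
is false only for:
  a=True, y=True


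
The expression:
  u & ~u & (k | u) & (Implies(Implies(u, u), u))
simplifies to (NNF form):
False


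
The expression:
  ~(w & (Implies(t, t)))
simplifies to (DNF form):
~w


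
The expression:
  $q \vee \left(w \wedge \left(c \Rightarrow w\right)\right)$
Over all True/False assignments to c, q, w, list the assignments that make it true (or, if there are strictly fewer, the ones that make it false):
is false only for:
  c=False, q=False, w=False;
  c=True, q=False, w=False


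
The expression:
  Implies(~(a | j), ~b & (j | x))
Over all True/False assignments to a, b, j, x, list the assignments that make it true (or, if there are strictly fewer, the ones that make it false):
is false only for:
  a=False, b=False, j=False, x=False;
  a=False, b=True, j=False, x=False;
  a=False, b=True, j=False, x=True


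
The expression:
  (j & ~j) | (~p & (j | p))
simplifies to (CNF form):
j & ~p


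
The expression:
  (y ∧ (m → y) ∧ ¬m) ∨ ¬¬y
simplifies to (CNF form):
y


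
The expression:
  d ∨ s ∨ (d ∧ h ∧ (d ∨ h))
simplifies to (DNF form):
d ∨ s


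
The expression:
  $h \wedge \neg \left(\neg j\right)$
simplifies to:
$h \wedge j$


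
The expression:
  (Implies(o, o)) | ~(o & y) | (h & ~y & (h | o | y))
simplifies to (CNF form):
True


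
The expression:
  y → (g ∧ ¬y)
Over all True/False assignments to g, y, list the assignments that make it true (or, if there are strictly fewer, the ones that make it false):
is true only for:
  g=False, y=False;
  g=True, y=False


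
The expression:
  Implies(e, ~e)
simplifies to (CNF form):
~e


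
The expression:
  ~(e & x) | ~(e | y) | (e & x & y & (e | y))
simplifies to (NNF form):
y | ~e | ~x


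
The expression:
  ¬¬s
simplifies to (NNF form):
s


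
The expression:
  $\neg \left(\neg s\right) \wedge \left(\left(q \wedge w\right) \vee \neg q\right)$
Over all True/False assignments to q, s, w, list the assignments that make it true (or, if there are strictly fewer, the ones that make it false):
is true only for:
  q=False, s=True, w=False;
  q=False, s=True, w=True;
  q=True, s=True, w=True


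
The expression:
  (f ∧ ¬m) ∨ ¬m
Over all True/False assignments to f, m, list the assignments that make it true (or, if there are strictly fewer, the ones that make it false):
is true only for:
  f=False, m=False;
  f=True, m=False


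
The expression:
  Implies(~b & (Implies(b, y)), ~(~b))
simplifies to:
b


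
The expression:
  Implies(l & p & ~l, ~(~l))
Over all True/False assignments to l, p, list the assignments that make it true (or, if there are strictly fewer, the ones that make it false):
is always true.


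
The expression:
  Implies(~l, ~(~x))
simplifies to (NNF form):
l | x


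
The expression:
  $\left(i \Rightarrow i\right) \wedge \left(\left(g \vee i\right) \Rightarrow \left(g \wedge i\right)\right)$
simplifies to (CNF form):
$\left(g \vee \neg i\right) \wedge \left(i \vee \neg g\right)$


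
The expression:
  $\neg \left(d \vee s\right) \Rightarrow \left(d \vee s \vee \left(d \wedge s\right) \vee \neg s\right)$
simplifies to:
$\text{True}$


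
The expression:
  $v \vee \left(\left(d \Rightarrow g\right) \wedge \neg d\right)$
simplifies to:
$v \vee \neg d$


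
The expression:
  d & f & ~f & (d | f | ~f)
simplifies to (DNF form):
False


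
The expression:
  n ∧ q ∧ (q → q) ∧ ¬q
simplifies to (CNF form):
False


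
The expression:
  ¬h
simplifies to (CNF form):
¬h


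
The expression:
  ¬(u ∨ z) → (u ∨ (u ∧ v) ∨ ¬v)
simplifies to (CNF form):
u ∨ z ∨ ¬v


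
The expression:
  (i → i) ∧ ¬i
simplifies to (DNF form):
¬i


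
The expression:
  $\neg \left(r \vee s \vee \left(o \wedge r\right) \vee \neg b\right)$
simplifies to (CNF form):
$b \wedge \neg r \wedge \neg s$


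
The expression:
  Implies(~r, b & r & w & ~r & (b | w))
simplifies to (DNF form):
r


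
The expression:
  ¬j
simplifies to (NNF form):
¬j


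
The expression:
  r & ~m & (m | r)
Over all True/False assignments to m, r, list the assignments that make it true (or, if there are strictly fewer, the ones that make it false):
is true only for:
  m=False, r=True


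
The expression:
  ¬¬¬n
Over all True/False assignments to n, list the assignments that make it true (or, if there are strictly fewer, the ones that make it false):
is true only for:
  n=False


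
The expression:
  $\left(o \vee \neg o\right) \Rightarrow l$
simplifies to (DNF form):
$l$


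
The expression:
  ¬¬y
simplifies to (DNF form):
y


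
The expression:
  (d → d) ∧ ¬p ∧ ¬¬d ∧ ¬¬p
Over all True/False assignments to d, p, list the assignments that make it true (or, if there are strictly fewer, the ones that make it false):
is never true.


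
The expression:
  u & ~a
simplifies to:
u & ~a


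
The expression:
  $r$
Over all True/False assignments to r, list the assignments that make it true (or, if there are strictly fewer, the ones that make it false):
is true only for:
  r=True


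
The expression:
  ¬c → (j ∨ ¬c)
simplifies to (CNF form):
True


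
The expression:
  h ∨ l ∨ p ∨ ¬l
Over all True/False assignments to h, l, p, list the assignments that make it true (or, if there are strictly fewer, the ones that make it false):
is always true.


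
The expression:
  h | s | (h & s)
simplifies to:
h | s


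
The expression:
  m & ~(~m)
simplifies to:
m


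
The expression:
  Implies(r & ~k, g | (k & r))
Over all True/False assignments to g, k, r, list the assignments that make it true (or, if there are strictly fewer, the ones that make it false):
is false only for:
  g=False, k=False, r=True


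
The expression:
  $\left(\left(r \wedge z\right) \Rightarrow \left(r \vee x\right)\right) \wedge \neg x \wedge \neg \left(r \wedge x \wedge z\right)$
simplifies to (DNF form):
$\neg x$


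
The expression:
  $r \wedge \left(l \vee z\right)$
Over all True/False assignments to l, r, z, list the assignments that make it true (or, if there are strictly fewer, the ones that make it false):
is true only for:
  l=False, r=True, z=True;
  l=True, r=True, z=False;
  l=True, r=True, z=True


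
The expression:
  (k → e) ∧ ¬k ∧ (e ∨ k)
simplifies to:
e ∧ ¬k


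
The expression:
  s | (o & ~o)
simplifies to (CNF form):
s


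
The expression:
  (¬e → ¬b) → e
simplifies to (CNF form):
b ∨ e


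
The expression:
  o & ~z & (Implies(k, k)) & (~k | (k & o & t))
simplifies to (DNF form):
(o & t & ~z) | (o & ~k & ~z)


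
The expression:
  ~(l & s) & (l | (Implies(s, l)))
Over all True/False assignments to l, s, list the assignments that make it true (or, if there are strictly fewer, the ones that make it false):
is true only for:
  l=False, s=False;
  l=True, s=False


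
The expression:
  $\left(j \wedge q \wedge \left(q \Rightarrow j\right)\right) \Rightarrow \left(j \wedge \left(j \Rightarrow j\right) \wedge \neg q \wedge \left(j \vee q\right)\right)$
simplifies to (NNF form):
$\neg j \vee \neg q$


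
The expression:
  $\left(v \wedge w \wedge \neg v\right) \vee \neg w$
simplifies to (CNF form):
$\neg w$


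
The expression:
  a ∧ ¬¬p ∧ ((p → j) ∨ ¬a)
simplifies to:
a ∧ j ∧ p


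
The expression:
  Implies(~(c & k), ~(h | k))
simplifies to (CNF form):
(c | ~k) & (k | ~h)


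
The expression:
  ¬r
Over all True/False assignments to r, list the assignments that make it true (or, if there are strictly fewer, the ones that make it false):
is true only for:
  r=False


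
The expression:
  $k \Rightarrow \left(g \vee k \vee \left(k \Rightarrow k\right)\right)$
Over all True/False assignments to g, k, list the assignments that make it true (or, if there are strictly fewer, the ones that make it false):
is always true.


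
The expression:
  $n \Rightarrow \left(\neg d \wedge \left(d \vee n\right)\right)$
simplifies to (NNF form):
$\neg d \vee \neg n$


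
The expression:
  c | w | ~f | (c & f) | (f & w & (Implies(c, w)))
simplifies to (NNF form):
c | w | ~f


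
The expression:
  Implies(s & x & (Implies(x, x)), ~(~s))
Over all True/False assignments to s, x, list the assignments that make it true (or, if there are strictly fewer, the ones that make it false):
is always true.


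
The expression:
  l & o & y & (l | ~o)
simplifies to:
l & o & y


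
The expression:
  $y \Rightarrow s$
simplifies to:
$s \vee \neg y$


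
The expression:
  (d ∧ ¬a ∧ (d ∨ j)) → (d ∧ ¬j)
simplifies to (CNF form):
a ∨ ¬d ∨ ¬j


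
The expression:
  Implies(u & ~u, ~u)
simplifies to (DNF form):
True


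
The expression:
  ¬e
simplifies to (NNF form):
¬e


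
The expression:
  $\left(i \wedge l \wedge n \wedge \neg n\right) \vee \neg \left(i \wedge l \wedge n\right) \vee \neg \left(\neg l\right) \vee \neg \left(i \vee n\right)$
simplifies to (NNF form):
$\text{True}$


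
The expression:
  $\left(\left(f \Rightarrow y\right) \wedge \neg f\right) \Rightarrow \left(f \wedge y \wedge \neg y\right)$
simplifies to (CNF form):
$f$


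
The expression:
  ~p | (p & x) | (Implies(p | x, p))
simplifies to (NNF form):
True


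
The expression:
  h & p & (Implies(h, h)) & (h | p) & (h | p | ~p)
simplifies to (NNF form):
h & p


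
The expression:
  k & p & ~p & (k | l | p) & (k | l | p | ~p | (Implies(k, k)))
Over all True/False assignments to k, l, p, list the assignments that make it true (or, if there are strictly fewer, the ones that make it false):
is never true.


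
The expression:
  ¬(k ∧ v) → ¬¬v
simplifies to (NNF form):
v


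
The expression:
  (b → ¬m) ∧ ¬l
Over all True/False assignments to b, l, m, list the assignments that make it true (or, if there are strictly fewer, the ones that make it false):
is true only for:
  b=False, l=False, m=False;
  b=False, l=False, m=True;
  b=True, l=False, m=False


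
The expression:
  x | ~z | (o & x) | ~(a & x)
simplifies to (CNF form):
True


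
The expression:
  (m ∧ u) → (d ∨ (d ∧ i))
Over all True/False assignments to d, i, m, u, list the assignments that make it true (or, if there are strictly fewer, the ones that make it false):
is false only for:
  d=False, i=False, m=True, u=True;
  d=False, i=True, m=True, u=True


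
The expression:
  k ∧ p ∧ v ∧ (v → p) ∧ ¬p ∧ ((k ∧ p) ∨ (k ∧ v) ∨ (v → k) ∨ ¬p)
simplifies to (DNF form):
False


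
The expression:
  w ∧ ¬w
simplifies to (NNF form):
False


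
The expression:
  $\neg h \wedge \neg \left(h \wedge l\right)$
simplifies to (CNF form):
$\neg h$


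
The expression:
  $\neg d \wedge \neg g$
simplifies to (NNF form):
$\neg d \wedge \neg g$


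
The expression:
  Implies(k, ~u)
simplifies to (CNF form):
~k | ~u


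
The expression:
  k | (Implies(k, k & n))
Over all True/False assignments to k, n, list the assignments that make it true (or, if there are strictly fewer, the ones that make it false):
is always true.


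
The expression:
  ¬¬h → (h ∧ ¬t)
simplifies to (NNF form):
¬h ∨ ¬t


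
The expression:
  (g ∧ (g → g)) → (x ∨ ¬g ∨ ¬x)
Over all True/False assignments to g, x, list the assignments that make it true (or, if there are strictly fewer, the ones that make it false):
is always true.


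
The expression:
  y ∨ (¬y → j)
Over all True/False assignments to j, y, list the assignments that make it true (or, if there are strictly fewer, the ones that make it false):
is false only for:
  j=False, y=False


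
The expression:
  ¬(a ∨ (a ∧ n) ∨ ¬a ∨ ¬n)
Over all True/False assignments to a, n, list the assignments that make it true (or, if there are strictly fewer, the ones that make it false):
is never true.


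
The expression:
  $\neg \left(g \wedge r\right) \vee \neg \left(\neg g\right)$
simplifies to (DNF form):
$\text{True}$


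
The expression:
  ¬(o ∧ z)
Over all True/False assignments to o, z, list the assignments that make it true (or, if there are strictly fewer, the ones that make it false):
is false only for:
  o=True, z=True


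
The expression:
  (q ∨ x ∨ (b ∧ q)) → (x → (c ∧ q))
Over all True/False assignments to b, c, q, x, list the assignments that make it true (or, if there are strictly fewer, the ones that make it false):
is false only for:
  b=False, c=False, q=False, x=True;
  b=False, c=False, q=True, x=True;
  b=False, c=True, q=False, x=True;
  b=True, c=False, q=False, x=True;
  b=True, c=False, q=True, x=True;
  b=True, c=True, q=False, x=True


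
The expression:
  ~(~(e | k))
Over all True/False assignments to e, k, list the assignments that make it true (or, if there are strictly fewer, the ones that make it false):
is false only for:
  e=False, k=False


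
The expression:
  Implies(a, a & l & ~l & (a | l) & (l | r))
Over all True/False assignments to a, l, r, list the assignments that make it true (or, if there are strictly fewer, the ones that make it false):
is true only for:
  a=False, l=False, r=False;
  a=False, l=False, r=True;
  a=False, l=True, r=False;
  a=False, l=True, r=True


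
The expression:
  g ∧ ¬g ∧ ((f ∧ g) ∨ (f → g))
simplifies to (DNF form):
False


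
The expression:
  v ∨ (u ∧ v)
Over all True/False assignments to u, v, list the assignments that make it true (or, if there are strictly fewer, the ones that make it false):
is true only for:
  u=False, v=True;
  u=True, v=True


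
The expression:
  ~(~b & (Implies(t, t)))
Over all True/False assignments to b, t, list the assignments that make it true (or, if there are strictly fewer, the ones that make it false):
is true only for:
  b=True, t=False;
  b=True, t=True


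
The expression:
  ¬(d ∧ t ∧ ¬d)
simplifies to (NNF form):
True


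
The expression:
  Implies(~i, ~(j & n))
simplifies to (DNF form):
i | ~j | ~n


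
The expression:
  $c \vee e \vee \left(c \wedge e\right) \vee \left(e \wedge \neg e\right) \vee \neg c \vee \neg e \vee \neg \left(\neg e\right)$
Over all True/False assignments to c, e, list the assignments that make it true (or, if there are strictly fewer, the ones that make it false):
is always true.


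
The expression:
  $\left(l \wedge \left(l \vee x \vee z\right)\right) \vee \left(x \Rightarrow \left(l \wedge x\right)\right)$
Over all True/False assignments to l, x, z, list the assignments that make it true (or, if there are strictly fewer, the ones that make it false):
is false only for:
  l=False, x=True, z=False;
  l=False, x=True, z=True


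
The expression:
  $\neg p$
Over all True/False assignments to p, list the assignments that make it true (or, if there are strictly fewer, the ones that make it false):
is true only for:
  p=False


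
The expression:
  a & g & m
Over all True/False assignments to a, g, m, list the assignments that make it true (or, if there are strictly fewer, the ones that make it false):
is true only for:
  a=True, g=True, m=True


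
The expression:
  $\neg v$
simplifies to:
$\neg v$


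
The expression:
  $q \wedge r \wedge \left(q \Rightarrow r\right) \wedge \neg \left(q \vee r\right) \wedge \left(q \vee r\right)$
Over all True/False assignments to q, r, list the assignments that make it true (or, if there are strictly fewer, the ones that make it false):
is never true.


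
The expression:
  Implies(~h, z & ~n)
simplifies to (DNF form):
h | (z & ~n)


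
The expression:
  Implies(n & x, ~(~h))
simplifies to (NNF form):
h | ~n | ~x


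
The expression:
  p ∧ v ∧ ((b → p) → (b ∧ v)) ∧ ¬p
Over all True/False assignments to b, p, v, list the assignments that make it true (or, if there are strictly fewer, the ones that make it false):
is never true.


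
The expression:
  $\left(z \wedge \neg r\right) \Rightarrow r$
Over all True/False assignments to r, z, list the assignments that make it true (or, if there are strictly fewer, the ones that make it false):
is false only for:
  r=False, z=True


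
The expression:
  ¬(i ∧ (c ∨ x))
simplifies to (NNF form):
(¬c ∧ ¬x) ∨ ¬i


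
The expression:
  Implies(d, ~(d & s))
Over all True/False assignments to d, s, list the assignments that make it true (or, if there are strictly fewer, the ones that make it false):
is false only for:
  d=True, s=True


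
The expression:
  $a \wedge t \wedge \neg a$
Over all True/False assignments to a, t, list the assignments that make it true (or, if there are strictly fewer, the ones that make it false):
is never true.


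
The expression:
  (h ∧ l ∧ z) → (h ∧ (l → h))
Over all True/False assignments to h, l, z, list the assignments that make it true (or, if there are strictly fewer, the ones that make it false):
is always true.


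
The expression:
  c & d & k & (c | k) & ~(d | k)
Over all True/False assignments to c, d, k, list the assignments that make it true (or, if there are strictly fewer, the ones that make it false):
is never true.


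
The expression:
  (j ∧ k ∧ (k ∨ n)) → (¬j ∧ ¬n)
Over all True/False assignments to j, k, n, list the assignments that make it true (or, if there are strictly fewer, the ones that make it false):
is false only for:
  j=True, k=True, n=False;
  j=True, k=True, n=True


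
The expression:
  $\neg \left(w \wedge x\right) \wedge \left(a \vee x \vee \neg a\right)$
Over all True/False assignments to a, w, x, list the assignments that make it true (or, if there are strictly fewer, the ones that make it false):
is false only for:
  a=False, w=True, x=True;
  a=True, w=True, x=True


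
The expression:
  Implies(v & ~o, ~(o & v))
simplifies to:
True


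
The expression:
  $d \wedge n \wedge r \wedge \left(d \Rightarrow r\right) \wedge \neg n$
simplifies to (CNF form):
$\text{False}$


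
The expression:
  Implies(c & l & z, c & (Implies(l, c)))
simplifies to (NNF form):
True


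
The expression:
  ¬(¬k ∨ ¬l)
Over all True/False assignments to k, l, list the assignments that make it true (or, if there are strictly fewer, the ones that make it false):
is true only for:
  k=True, l=True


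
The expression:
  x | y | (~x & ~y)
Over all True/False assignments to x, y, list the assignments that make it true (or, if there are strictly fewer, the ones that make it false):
is always true.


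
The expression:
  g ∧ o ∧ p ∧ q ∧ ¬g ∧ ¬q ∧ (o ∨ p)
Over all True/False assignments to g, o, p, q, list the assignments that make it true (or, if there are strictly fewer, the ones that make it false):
is never true.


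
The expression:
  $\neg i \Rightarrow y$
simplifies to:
$i \vee y$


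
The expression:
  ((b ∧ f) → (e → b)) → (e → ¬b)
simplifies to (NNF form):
¬b ∨ ¬e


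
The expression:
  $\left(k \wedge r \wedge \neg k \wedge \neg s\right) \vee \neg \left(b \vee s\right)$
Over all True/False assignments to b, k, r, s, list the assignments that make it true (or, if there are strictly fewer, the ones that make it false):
is true only for:
  b=False, k=False, r=False, s=False;
  b=False, k=False, r=True, s=False;
  b=False, k=True, r=False, s=False;
  b=False, k=True, r=True, s=False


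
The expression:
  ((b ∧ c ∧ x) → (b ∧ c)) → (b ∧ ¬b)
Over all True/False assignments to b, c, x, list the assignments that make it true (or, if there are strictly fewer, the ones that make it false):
is never true.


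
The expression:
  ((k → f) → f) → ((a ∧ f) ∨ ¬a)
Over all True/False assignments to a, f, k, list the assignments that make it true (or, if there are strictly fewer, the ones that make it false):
is false only for:
  a=True, f=False, k=True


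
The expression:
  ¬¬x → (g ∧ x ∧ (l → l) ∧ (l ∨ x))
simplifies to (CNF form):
g ∨ ¬x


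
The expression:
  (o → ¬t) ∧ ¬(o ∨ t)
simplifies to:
¬o ∧ ¬t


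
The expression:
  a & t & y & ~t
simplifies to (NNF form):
False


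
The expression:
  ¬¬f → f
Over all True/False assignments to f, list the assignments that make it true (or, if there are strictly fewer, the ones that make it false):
is always true.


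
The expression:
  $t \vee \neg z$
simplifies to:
$t \vee \neg z$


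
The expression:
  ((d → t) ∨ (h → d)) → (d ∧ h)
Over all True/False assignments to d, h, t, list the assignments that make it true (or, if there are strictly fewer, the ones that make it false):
is true only for:
  d=True, h=True, t=False;
  d=True, h=True, t=True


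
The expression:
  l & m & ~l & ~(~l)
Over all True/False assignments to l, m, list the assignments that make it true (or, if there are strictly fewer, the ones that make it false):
is never true.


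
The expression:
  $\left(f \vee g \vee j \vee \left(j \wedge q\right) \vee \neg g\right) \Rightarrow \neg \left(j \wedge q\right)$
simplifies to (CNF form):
$\neg j \vee \neg q$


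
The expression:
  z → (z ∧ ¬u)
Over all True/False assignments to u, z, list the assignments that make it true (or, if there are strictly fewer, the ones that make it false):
is false only for:
  u=True, z=True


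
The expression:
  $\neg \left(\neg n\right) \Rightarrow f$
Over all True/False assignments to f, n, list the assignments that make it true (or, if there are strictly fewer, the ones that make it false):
is false only for:
  f=False, n=True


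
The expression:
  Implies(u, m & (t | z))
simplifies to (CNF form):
(m | ~u) & (t | z | ~u)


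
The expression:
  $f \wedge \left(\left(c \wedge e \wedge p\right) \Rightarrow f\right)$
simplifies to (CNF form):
$f$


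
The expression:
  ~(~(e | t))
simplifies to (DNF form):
e | t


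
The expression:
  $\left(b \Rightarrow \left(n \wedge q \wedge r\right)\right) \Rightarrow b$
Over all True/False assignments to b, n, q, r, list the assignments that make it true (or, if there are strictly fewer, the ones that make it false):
is true only for:
  b=True, n=False, q=False, r=False;
  b=True, n=False, q=False, r=True;
  b=True, n=False, q=True, r=False;
  b=True, n=False, q=True, r=True;
  b=True, n=True, q=False, r=False;
  b=True, n=True, q=False, r=True;
  b=True, n=True, q=True, r=False;
  b=True, n=True, q=True, r=True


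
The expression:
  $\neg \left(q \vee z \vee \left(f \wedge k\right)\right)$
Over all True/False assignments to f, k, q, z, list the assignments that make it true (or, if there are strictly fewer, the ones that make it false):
is true only for:
  f=False, k=False, q=False, z=False;
  f=False, k=True, q=False, z=False;
  f=True, k=False, q=False, z=False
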